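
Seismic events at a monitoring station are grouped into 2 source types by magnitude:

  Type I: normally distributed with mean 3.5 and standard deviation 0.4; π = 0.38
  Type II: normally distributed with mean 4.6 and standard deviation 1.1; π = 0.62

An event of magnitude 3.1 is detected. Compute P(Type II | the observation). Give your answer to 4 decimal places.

0.2785

Posterior ∝ prior × likelihood, so P(k | x) ∝ P(Z=k) f_k(x); normalise over all components.
Normal densities:
  f_I = 0.604927
  f_II = 0.14313
Weight by the priors:
  P(Z=I)·f_I = 0.38 × 0.604927 = 0.229872
  P(Z=II)·f_II = 0.62 × 0.14313 = 0.0887407
Evidence: 0.229872 + 0.0887407 = 0.318613
So the posterior for Type II is 0.0887407 / 0.318613 ≈ 0.2785.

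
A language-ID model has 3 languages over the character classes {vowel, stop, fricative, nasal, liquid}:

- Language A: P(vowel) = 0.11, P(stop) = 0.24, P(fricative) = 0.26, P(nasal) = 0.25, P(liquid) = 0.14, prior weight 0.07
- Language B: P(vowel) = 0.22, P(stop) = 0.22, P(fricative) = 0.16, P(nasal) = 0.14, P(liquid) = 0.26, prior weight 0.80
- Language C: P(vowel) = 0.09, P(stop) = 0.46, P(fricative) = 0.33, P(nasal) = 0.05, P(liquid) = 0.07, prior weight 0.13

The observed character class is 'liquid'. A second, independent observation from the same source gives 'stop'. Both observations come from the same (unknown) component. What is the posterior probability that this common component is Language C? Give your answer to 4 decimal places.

Posterior ∝ prior × likelihood, so P(k | x) ∝ π_k f_k(x); normalise over all components.
Since both observations come from the same component, the likelihood for component k is f_k(x₁)·f_k(x₂).
  p_A = [0.14] × [0.24] = 0.0336
  p_B = [0.26] × [0.22] = 0.0572
  p_C = [0.07] × [0.46] = 0.0322
Prior × likelihood for each component:
  π_A·p_A = 0.07 × 0.0336 = 0.002352
  π_B·p_B = 0.80 × 0.0572 = 0.04576
  π_C·p_C = 0.13 × 0.0322 = 0.004186
Marginal: 0.002352 + 0.04576 + 0.004186 = 0.052298
P(Language C | x₁,x₂) = 0.004186 / 0.052298 ≈ 0.0800

0.0800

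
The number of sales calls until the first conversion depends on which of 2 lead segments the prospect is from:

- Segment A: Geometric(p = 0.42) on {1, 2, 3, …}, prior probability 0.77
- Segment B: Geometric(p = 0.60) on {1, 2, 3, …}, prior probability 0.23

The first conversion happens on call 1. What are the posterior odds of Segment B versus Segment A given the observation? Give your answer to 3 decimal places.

The posterior odds equal the prior odds times the likelihood ratio: (P(Z=i)/P(Z=j))·(f_i(x)/f_j(x)).
Geometric probabilities:
  f_A = 0.42·(1−0.42)^0 = 0.42·1 = 0.42
  f_B = 0.60·(1−0.60)^0 = 0.60·1 = 0.6
Posterior odds = (P(Z=B)·f_B) / (P(Z=A)·f_A) = (0.23·0.6) / (0.77·0.42) = 0.138 / 0.3234 ≈ 0.427

0.427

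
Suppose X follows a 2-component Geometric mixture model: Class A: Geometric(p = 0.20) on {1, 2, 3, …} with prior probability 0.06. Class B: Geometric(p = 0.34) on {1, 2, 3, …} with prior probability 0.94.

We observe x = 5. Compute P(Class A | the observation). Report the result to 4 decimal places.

0.0750

Apply Bayes' rule: the posterior for each component is proportional to its prior times its likelihood at x.
Geometric probabilities:
  p_A = 0.08192
  p_B = 0.0645141
Unnormalised posteriors:
  π_A·p_A = 0.06 × 0.08192 = 0.0049152
  π_B·p_B = 0.94 × 0.0645141 = 0.0606433
Marginal: 0.0049152 + 0.0606433 = 0.0655585
P(Class A | the observation) ≈ 0.0750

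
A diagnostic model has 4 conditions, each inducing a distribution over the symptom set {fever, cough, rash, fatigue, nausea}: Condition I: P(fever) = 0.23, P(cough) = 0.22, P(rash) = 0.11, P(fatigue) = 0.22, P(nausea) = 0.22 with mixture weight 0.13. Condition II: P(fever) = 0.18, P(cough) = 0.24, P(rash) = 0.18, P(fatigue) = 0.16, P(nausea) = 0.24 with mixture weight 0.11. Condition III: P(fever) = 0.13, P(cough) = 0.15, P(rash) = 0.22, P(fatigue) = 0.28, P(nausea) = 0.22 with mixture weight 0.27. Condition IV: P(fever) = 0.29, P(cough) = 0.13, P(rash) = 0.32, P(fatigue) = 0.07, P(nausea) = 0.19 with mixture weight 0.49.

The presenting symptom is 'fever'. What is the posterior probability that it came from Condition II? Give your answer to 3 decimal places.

0.087

By Bayes' theorem, P(k | x) = w_k f_k(x) / Σ_j w_j f_j(x).
Evaluate each component's likelihood at the observed value:
  p_I = P(fever | comp) = 0.23
  p_II = P(fever | comp) = 0.18
  p_III = P(fever | comp) = 0.13
  p_IV = P(fever | comp) = 0.29
Weight by the priors:
  w_I·p_I = 0.13 × 0.23 = 0.0299
  w_II·p_II = 0.11 × 0.18 = 0.0198
  w_III·p_III = 0.27 × 0.13 = 0.0351
  w_IV·p_IV = 0.49 × 0.29 = 0.1421
Normaliser: 0.0299 + 0.0198 + 0.0351 + 0.1421 = 0.2269
P(Condition II | x) = 0.0198 / 0.2269 ≈ 0.087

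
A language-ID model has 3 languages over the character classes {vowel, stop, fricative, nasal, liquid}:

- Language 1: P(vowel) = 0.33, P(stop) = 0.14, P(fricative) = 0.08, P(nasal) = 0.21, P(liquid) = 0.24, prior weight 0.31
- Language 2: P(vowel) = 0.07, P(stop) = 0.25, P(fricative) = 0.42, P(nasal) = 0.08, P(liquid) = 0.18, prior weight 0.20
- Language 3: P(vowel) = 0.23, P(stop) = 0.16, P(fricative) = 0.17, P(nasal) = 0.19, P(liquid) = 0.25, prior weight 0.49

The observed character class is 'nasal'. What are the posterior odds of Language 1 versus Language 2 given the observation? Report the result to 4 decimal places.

Only the two components matter; the odds are (π_i f_i(x)) / (π_j f_j(x)).
Evaluate each component's likelihood at the observed value:
  f_1 = P(nasal | comp) = 0.21
  f_2 = P(nasal | comp) = 0.08
  f_3 = P(nasal | comp) = 0.19
Posterior odds = (π_1·f_1) / (π_2·f_2) = (0.31·0.21) / (0.20·0.08) = 0.0651 / 0.016 ≈ 4.0687

4.0687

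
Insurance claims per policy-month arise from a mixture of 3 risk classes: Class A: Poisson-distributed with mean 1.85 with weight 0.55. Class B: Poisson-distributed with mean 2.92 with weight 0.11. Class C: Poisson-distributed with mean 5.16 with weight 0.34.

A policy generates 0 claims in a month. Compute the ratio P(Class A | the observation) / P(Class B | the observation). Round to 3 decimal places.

Only the two components matter; the odds are (π_i f_i(x)) / (π_j f_j(x)).
Poisson probabilities:
  p_A = 0.157237
  p_B = 0.0539337
  p_C = 0.0057417
Posterior odds = (π_A·p_A) / (π_B·p_B) = (0.55·0.157237) / (0.11·0.0539337) = 0.0864804 / 0.00593271 ≈ 14.577

14.577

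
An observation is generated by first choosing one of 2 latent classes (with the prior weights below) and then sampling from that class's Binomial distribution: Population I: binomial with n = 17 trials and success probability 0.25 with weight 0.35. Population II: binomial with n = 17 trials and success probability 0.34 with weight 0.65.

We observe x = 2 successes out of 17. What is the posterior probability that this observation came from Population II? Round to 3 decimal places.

0.335

Apply Bayes' rule: the posterior for each component is proportional to its prior times its likelihood at x.
Evaluate each component's likelihood at the observed value:
  L_I = C(17,2)·0.25^2·0.75^15 = 136·0.0625·0.0133635 = 0.113589
  L_II = C(17,2)·0.34^2·0.66^15 = 136·0.1156·0.00196408 = 0.0308785
Weight by the priors:
  π_I·L_I = 0.35 × 0.113589 = 0.0397563
  π_II·L_II = 0.65 × 0.0308785 = 0.020071
Normaliser: 0.0397563 + 0.020071 = 0.0598273
P(Population II | data) = 0.020071 / 0.0598273 ≈ 0.335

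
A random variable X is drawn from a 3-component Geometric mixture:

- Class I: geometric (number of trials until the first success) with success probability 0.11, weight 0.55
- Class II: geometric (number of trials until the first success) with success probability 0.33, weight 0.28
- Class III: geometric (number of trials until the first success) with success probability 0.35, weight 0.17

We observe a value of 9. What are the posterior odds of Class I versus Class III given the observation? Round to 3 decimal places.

12.562

The posterior odds equal the prior odds times the likelihood ratio: (π_i/π_j)·(f_i(x)/f_j(x)).
Evaluate each component's likelihood at the observed value:
  L_I = 0.0433025
  L_II = 0.0134002
  L_III = 0.0111526
0.0238164 / 0.00189594 ≈ 12.562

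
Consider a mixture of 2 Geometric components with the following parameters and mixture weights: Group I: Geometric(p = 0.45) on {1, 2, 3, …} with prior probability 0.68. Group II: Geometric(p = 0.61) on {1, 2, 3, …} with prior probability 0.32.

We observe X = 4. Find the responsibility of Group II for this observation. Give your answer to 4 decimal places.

0.1853

By Bayes' theorem, P(k | x) = π_k f_k(x) / Σ_j π_j f_j(x).
Evaluate each component's likelihood at the observed value:
  p_I = 0.0748688
  p_II = 0.0361846
Prior × likelihood for each component:
  π_I·p_I = 0.68 × 0.0748688 = 0.0509108
  π_II·p_II = 0.32 × 0.0361846 = 0.0115791
Normaliser: 0.0509108 + 0.0115791 = 0.0624898
P(Group II | the observation) ≈ 0.1853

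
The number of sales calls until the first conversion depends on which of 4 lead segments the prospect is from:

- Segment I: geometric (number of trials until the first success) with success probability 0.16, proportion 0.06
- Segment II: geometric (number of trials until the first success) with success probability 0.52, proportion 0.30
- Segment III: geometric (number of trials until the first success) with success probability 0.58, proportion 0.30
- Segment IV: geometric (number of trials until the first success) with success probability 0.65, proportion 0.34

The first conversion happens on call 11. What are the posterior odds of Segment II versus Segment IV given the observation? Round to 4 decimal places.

Only the two components matter; the odds are (w_i f_i(x)) / (w_j f_j(x)).
Evaluate each component's likelihood at the observed value:
  p_I = 0.0279842
  p_II = 0.00033761
  p_III = 9.90651e-05
  p_IV = 1.79306e-05
Posterior odds = (w_II·p_II) / (w_IV·p_IV) = (0.30·0.00033761) / (0.34·1.79306e-05) = 0.000101283 / 6.09639e-06 ≈ 16.6136

16.6136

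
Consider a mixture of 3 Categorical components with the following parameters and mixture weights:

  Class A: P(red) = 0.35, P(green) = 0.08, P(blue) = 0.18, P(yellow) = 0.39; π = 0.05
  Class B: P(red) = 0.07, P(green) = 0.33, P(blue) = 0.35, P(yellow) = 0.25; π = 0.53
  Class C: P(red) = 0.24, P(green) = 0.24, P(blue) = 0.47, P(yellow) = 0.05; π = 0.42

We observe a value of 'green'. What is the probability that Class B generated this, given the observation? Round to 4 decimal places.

P(component k | x) = w_k·f_k(x) / marginal(x), where marginal(x) = Σ_j w_j·f_j(x).
Component likelihoods at x = 'green':
  f_A = P(green | comp) = 0.08
  f_B = P(green | comp) = 0.33
  f_C = P(green | comp) = 0.24
Multiply by the mixture weights:
  w_A·f_A = 0.05 × 0.08 = 0.004
  w_B·f_B = 0.53 × 0.33 = 0.1749
  w_C·f_C = 0.42 × 0.24 = 0.1008
Normaliser: 0.004 + 0.1749 + 0.1008 = 0.2797
P(Class B | 'green') = 0.1749 / 0.2797 ≈ 0.6253

0.6253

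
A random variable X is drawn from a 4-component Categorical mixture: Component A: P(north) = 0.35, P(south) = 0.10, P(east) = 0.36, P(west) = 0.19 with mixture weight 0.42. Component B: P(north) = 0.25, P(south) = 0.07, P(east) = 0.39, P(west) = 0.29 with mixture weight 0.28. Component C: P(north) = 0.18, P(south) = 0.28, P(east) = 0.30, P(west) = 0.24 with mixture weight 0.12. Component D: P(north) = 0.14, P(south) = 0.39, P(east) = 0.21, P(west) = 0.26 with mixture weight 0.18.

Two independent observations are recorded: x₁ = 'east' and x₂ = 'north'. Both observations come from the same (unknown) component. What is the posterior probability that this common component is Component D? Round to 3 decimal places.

Posterior ∝ prior × likelihood, so P(k | x) ∝ P(Z=k) f_k(x); normalise over all components.
Since both observations come from the same component, the likelihood for component k is f_k(x₁)·f_k(x₂).
  f_A = [P(east | comp) = 0.36] × [0.35] = 0.126
  f_B = [P(east | comp) = 0.39] × [0.25] = 0.0975
  f_C = [P(east | comp) = 0.30] × [0.18] = 0.054
  f_D = [P(east | comp) = 0.21] × [0.14] = 0.0294
Unnormalised posteriors:
  P(Z=A)·f_A = 0.42 × 0.126 = 0.05292
  P(Z=B)·f_B = 0.28 × 0.0975 = 0.0273
  P(Z=C)·f_C = 0.12 × 0.054 = 0.00648
  P(Z=D)·f_D = 0.18 × 0.0294 = 0.005292
Evidence: 0.05292 + 0.0273 + 0.00648 + 0.005292 = 0.091992
P(Component D | x) = 0.005292 / 0.091992 ≈ 0.058

0.058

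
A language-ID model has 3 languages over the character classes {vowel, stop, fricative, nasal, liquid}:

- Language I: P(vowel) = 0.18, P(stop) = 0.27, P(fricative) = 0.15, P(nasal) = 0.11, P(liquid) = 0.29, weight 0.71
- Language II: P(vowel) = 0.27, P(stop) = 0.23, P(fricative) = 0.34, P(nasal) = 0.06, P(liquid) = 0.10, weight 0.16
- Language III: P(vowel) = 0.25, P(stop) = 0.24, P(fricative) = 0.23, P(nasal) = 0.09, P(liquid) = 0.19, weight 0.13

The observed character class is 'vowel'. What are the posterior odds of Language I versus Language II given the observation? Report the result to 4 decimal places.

Posterior odds = (π_i f_i(x)) / (π_j f_j(x)); the normalising sum cancels.
Evaluate each component's likelihood at the observed value:
  L_I = 0.18
  L_II = 0.27
  L_III = 0.25
0.1278 / 0.0432 ≈ 2.9583

2.9583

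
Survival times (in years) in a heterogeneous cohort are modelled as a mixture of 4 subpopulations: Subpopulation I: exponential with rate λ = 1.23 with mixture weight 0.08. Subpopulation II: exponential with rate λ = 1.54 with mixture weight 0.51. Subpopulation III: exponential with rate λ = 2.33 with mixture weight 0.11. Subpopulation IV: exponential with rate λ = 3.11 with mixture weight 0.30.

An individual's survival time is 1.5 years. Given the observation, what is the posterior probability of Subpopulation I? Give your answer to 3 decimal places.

0.141

P(component k | x) = π_k·f_k(x) / marginal(x), where marginal(x) = Σ_j π_j·f_j(x).
Component likelihoods at x = 1.5 years:
  p_I = 0.194371
  p_II = 0.152862
  p_III = 0.0707126
  p_IV = 0.0292939
Unnormalised posteriors:
  π_I·p_I = 0.08 × 0.194371 = 0.0155497
  π_II·p_II = 0.51 × 0.152862 = 0.0779598
  π_III·p_III = 0.11 × 0.0707126 = 0.00777838
  π_IV·p_IV = 0.30 × 0.0292939 = 0.00878816
Denominator: 0.0155497 + 0.0779598 + 0.00777838 + 0.00878816 = 0.110076
So the posterior for Subpopulation I is 0.0155497 / 0.110076 ≈ 0.141.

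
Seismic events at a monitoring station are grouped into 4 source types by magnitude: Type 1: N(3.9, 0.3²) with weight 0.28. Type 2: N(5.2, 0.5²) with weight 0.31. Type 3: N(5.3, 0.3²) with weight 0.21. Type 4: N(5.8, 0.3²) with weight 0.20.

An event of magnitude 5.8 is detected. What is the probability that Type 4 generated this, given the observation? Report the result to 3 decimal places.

0.583

Posterior ∝ prior × likelihood, so P(k | x) ∝ w_k f_k(x); normalise over all components.
Normal densities:
  f_1 = (1/(0.3·√(2π)))·exp(−(5.8−3.9)²/(2·0.3²)) = 1.329808·exp(-20.05556) = 2.59282e-09
  f_2 = (1/(0.5·√(2π)))·exp(−(5.8−5.2)²/(2·0.5²)) = 0.797885·exp(-0.72000) = 0.388372
  f_3 = (1/(0.3·√(2π)))·exp(−(5.8−5.3)²/(2·0.3²)) = 1.329808·exp(-1.38889) = 0.33159
  f_4 = (1/(0.3·√(2π)))·exp(−(5.8−5.8)²/(2·0.3²)) = 1.329808·exp(-0.00000) = 1.32981
Multiply by the mixture weights:
  w_1·f_1 = 0.28 × 2.59282e-09 = 7.25988e-10
  w_2·f_2 = 0.31 × 0.388372 = 0.120395
  w_3·f_3 = 0.21 × 0.33159 = 0.069634
  w_4·f_4 = 0.20 × 1.32981 = 0.265962
Normaliser: 7.25988e-10 + 0.120395 + 0.069634 + 0.265962 = 0.455991
P(Type 4 | x) ≈ 0.583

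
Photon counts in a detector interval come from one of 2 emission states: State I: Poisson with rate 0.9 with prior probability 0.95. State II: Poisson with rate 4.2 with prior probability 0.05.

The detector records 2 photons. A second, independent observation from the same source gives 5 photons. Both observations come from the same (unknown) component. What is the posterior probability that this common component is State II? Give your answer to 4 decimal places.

0.7753

Apply Bayes' rule: the posterior for each component is proportional to its prior times its likelihood at x.
Since both observations come from the same component, the likelihood for component k is f_k(x₁)·f_k(x₂).
  L_I = [0.164661] × [0.00200063] = 0.000329425
  L_II = [0.132261] × [0.163316] = 0.0216003
Unnormalised posteriors:
  π_I·L_I = 0.95 × 0.000329425 = 0.000312954
  π_II·L_II = 0.05 × 0.0216003 = 0.00108002
Sum: 0.000312954 + 0.00108002 = 0.00139297
Responsibility of State II: 0.00108002 / 0.00139297 ≈ 0.7753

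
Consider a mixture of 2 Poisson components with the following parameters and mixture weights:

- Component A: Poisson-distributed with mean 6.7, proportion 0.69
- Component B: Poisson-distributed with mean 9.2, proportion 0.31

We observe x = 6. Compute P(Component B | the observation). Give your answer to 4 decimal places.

0.1982

Apply Bayes' rule: the posterior for each component is proportional to its prior times its likelihood at x.
Evaluate each component's likelihood at the observed value:
  p_A = 0.154648
  p_B = 0.0850913
Weight by the priors:
  π_A·p_A = 0.69 × 0.154648 = 0.106707
  π_B·p_B = 0.31 × 0.0850913 = 0.0263783
Sum: 0.106707 + 0.0263783 = 0.133085
P(Component B | data) ≈ 0.1982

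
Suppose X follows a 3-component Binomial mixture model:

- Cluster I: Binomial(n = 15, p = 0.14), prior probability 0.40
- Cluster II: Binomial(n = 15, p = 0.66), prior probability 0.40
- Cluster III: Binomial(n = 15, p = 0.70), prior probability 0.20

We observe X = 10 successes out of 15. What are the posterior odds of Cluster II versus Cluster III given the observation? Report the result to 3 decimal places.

Posterior odds = (π_i f_i(x)) / (π_j f_j(x)); the normalising sum cancels.
Evaluate each component's likelihood at the observed value:
  p_I = C(15,10)·0.14^10·0.86^5 = 3003·2.89255e-09·0.470427 = 4.08628e-06
  p_II = C(15,10)·0.66^10·0.34^5 = 3003·0.0156834·0.00454354 = 0.213988
  p_III = C(15,10)·0.70^10·0.30^5 = 3003·0.0282475·0.00243 = 0.20613
Odds = (0.40/0.20) × (0.213988/0.20613) = 2 × 1.03812 ≈ 2.076

2.076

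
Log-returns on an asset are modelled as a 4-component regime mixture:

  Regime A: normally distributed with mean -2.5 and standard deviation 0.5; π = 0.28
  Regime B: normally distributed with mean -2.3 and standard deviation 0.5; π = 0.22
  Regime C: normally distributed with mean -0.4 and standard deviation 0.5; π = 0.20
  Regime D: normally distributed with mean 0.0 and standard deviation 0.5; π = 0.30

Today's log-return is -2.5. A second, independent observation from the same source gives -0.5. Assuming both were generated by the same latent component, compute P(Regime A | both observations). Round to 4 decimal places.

P(component k | x) = w_k·f_k(x) / marginal(x), where marginal(x) = Σ_j w_j·f_j(x).
Since both observations come from the same component, the likelihood for component k is f_k(x₁)·f_k(x₂).
  L_A = [0.797885] × [0.00026766] = 0.000213562
  L_B = [0.73654] × [0.0012238] = 0.000901381
  L_C = [0.000117886] × [0.782085] = 9.2197e-05
  L_D = [2.97344e-06] × [0.483941] = 1.43897e-06
Multiply by the mixture weights:
  w_A·L_A = 0.28 × 0.000213562 = 5.97974e-05
  w_B·L_B = 0.22 × 0.000901381 = 0.000198304
  w_C·L_C = 0.20 × 9.2197e-05 = 1.84394e-05
  w_D·L_D = 0.30 × 1.43897e-06 = 4.31691e-07
Sum: 5.97974e-05 + 0.000198304 + 1.84394e-05 + 4.31691e-07 = 0.000276972
P(Regime A | x₁,x₂) ≈ 0.2159

0.2159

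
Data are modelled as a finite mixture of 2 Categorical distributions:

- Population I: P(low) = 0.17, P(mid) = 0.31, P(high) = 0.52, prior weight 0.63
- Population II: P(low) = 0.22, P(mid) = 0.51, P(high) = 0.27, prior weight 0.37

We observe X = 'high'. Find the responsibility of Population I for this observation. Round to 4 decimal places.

0.7663

P(component k | x) = w_k·f_k(x) / marginal(x), where marginal(x) = Σ_j w_j·f_j(x).
Evaluate each component's likelihood at the observed value:
  p_I = 0.52
  p_II = 0.27
Prior × likelihood for each component:
  w_I·p_I = 0.63 × 0.52 = 0.3276
  w_II·p_II = 0.37 × 0.27 = 0.0999
Normaliser: 0.3276 + 0.0999 = 0.4275
P(Population I | 'high') = 0.3276 / 0.4275 ≈ 0.7663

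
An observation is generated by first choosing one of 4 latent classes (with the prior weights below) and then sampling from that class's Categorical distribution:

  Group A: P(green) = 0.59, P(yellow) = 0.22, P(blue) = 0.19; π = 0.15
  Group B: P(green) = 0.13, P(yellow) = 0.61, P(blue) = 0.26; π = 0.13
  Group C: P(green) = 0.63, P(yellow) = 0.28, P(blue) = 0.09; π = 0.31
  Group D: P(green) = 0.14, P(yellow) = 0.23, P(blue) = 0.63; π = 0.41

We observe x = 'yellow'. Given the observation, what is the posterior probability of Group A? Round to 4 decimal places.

The responsibility of component k is P(Z=k) f_k(x) divided by Σ_j P(Z=j) f_j(x).
Component likelihoods at x = 'yellow':
  p_A = 0.22
  p_B = 0.61
  p_C = 0.28
  p_D = 0.23
Weight by the priors:
  P(Z=A)·p_A = 0.15 × 0.22 = 0.033
  P(Z=B)·p_B = 0.13 × 0.61 = 0.0793
  P(Z=C)·p_C = 0.31 × 0.28 = 0.0868
  P(Z=D)·p_D = 0.41 × 0.23 = 0.0943
Normaliser: 0.033 + 0.0793 + 0.0868 + 0.0943 = 0.2934
So the posterior for Group A is 0.033 / 0.2934 ≈ 0.1125.

0.1125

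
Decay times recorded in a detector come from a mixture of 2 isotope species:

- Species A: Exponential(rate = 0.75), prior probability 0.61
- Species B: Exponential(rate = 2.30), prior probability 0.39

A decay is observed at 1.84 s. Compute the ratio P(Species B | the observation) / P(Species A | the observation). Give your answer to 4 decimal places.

Posterior odds = (P(Z=i) f_i(x)) / (P(Z=j) f_j(x)); the normalising sum cancels.
Exponential densities:
  f_A = 0.188684
  f_B = 0.0334036
0.0130274 / 0.115097 ≈ 0.1132

0.1132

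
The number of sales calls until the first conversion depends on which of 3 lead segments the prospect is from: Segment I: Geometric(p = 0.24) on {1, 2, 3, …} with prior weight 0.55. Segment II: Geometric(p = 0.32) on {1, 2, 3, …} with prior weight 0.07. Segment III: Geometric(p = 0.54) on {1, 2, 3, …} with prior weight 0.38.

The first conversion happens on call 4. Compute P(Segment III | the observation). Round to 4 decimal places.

0.2351

The responsibility of component k is π_k f_k(x) divided by Σ_j π_j f_j(x).
Component likelihoods at x = 4:
  p_I = 0.24·(1−0.24)^3 = 0.24·0.438976 = 0.105354
  p_II = 0.32·(1−0.32)^3 = 0.32·0.314432 = 0.100618
  p_III = 0.54·(1−0.54)^3 = 0.54·0.097336 = 0.0525614
Prior × likelihood for each component:
  π_I·p_I = 0.55 × 0.105354 = 0.0579448
  π_II·p_II = 0.07 × 0.100618 = 0.00704328
  π_III·p_III = 0.38 × 0.0525614 = 0.0199733
Normaliser: 0.0579448 + 0.00704328 + 0.0199733 = 0.0849615
So the posterior for Segment III is 0.0199733 / 0.0849615 ≈ 0.2351.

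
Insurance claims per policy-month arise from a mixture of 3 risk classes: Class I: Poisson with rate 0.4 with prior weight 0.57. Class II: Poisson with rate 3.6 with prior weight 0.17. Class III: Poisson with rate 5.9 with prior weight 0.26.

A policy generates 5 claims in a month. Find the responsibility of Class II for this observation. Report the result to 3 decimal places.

0.355

Posterior ∝ prior × likelihood, so P(k | x) ∝ P(Z=k) f_k(x); normalise over all components.
Poisson probabilities:
  f_I = 5.72006e-05
  f_II = 0.13768
  f_III = 0.163208
Weight by the priors:
  P(Z=I)·f_I = 0.57 × 5.72006e-05 = 3.26044e-05
  P(Z=II)·f_II = 0.17 × 0.13768 = 0.0234056
  P(Z=III)·f_III = 0.26 × 0.163208 = 0.0424341
Marginal: 3.26044e-05 + 0.0234056 + 0.0424341 = 0.0658723
So the posterior for Class II is 0.0234056 / 0.0658723 ≈ 0.355.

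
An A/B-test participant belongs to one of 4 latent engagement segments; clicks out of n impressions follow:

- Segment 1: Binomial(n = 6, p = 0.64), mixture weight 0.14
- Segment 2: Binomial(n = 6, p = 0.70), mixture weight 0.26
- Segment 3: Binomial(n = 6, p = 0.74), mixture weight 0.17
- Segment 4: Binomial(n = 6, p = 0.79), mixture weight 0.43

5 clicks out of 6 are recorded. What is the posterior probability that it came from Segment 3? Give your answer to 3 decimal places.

0.175

P(component k | x) = π_k·f_k(x) / marginal(x), where marginal(x) = Σ_j π_j·f_j(x).
Component likelihoods at x = 5 clicks out of 6:
  L_1 = C(6,5)·0.64^5·0.36^1 = 6·0.107374·0.36 = 0.231928
  L_2 = C(6,5)·0.70^5·0.30^1 = 6·0.16807·0.3 = 0.302526
  L_3 = C(6,5)·0.74^5·0.26^1 = 6·0.221901·0.26 = 0.346165
  L_4 = C(6,5)·0.79^5·0.21^1 = 6·0.307706·0.21 = 0.387709
Weight by the priors:
  π_1·L_1 = 0.14 × 0.231928 = 0.03247
  π_2·L_2 = 0.26 × 0.302526 = 0.0786568
  π_3·L_3 = 0.17 × 0.346165 = 0.0588481
  π_4·L_4 = 0.43 × 0.387709 = 0.166715
Marginal: 0.03247 + 0.0786568 + 0.0588481 + 0.166715 = 0.33669
P(Segment 3 | data) = 0.0588481 / 0.33669 ≈ 0.175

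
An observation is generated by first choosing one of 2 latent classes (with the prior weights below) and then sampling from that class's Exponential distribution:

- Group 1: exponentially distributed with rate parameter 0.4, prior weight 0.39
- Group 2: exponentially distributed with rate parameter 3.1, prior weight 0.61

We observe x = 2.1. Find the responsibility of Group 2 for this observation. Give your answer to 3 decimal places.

0.040

The responsibility of component k is w_k f_k(x) divided by Σ_j w_j f_j(x).
Component likelihoods at x = 2.1:
  p_1 = 0.172684
  p_2 = 0.00461429
Unnormalised posteriors:
  w_1·p_1 = 0.39 × 0.172684 = 0.0673468
  w_2·p_2 = 0.61 × 0.00461429 = 0.00281472
Normaliser: 0.0673468 + 0.00281472 = 0.0701616
So the posterior for Group 2 is 0.00281472 / 0.0701616 ≈ 0.040.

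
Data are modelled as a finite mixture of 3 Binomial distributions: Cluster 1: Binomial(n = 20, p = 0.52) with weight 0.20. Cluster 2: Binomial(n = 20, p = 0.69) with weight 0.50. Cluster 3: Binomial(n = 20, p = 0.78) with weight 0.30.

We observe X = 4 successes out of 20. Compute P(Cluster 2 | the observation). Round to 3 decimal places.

The responsibility of component k is π_k f_k(x) divided by Σ_j π_j f_j(x).
Evaluate each component's likelihood at the observed value:
  f_1 = C(20,4)·0.52^4·0.48^16 = 4845·0.0731162·7.94072e-06 = 0.00281298
  f_2 = C(20,4)·0.69^4·0.31^16 = 4845·0.226671·7.27423e-09 = 7.98872e-06
  f_3 = C(20,4)·0.78^4·0.22^16 = 4845·0.370151·3.01136e-11 = 5.40051e-08
Prior × likelihood for each component:
  π_1·f_1 = 0.20 × 0.00281298 = 0.000562596
  π_2·f_2 = 0.50 × 7.98872e-06 = 3.99436e-06
  π_3·f_3 = 0.30 × 5.40051e-08 = 1.62015e-08
Marginal: 0.000562596 + 3.99436e-06 + 1.62015e-08 = 0.000566607
So the posterior for Cluster 2 is 3.99436e-06 / 0.000566607 ≈ 0.007.

0.007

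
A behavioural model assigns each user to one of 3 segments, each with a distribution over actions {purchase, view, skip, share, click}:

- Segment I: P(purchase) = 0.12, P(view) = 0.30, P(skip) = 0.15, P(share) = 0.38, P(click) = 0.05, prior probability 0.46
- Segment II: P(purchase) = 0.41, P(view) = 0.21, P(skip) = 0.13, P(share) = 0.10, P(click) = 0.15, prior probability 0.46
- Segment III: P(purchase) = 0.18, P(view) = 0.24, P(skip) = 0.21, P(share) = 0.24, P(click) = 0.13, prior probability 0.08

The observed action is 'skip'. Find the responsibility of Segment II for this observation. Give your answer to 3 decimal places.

0.411

P(component k | x) = w_k·f_k(x) / marginal(x), where marginal(x) = Σ_j w_j·f_j(x).
Component likelihoods at x = 'skip':
  f_I = 0.15
  f_II = 0.13
  f_III = 0.21
Multiply by the mixture weights:
  w_I·f_I = 0.46 × 0.15 = 0.069
  w_II·f_II = 0.46 × 0.13 = 0.0598
  w_III·f_III = 0.08 × 0.21 = 0.0168
Denominator: 0.069 + 0.0598 + 0.0168 = 0.1456
Responsibility of Segment II: 0.0598 / 0.1456 ≈ 0.411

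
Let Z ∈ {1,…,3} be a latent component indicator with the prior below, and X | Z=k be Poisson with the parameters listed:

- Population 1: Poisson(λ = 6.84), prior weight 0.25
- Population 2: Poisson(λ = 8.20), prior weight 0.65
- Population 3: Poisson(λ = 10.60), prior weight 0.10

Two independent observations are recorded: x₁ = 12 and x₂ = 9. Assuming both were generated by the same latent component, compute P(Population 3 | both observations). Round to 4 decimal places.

0.1974

P(component k | x) = π_k·f_k(x) / marginal(x), where marginal(x) = Σ_j π_j·f_j(x).
Since both observations come from the same component, the likelihood for component k is f_k(x₁)·f_k(x₂).
  f_1 = [e^(−6.84)·6.84^12/12! = 0.0234294] × [0.0966424] = 0.00226428
  f_2 = [e^(−8.20)·8.20^12/12! = 0.0529925] × [0.126866] = 0.00672297
  f_3 = [e^(−10.60)·10.60^12/12! = 0.104668] × [0.116003] = 0.0121417
Multiply by the mixture weights:
  π_1·f_1 = 0.25 × 0.00226428 = 0.000566069
  π_2·f_2 = 0.65 × 0.00672297 = 0.00436993
  π_3·f_3 = 0.10 × 0.0121417 = 0.00121417
Denominator: 0.000566069 + 0.00436993 + 0.00121417 = 0.00615017
So the posterior for Population 3 is 0.00121417 / 0.00615017 ≈ 0.1974.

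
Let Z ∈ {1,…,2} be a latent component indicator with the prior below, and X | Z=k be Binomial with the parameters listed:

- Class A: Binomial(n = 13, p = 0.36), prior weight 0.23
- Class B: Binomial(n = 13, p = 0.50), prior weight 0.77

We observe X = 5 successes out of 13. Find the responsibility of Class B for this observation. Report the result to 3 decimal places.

0.706

P(component k | x) = w_k·f_k(x) / marginal(x), where marginal(x) = Σ_j w_j·f_j(x).
Component likelihoods at x = 5 successes out of 13:
  p_A = 0.219044
  p_B = 0.157104
Weight by the priors:
  w_A·p_A = 0.23 × 0.219044 = 0.0503801
  w_B·p_B = 0.77 × 0.157104 = 0.12097
Normaliser: 0.0503801 + 0.12097 = 0.171351
So the posterior for Class B is 0.12097 / 0.171351 ≈ 0.706.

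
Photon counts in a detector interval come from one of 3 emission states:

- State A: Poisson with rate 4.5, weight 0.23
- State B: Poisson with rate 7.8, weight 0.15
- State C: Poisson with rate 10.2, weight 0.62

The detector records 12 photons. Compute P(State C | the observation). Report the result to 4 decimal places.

By Bayes' theorem, P(k | x) = π_k f_k(x) / Σ_j π_j f_j(x).
Component likelihoods at x = 12 photons:
  p_A = 0.00159915
  p_B = 0.0433812
  p_C = 0.098415
Weight by the priors:
  π_A·p_A = 0.23 × 0.00159915 = 0.000367804
  π_B·p_B = 0.15 × 0.0433812 = 0.00650718
  π_C·p_C = 0.62 × 0.098415 = 0.0610173
Sum: 0.000367804 + 0.00650718 + 0.0610173 = 0.0678923
P(State C | x) ≈ 0.8987

0.8987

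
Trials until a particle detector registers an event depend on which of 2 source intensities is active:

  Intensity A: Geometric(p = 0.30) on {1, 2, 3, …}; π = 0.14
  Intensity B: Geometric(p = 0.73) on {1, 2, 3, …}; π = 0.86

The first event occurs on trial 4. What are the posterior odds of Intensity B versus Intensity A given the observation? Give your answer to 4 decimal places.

The posterior odds equal the prior odds times the likelihood ratio: (π_i/π_j)·(f_i(x)/f_j(x)).
Component likelihoods at x = 4:
  L_A = 0.30·(1−0.30)^3 = 0.30·0.343 = 0.1029
  L_B = 0.73·(1−0.73)^3 = 0.73·0.019683 = 0.0143686
Posterior odds = (π_B·L_B) / (π_A·L_A) = (0.86·0.0143686) / (0.14·0.1029) = 0.012357 / 0.014406 ≈ 0.8578

0.8578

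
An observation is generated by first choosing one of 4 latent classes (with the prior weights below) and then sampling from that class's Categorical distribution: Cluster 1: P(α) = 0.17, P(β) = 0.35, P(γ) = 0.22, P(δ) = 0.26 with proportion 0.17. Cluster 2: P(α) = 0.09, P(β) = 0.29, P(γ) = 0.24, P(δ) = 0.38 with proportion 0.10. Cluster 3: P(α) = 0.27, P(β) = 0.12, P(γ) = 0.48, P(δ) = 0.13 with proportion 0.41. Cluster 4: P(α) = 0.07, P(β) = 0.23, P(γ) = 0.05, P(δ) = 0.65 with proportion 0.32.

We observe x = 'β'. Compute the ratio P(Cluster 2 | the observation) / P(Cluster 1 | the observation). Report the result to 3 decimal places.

0.487

Only the two components matter; the odds are (w_i f_i(x)) / (w_j f_j(x)).
Categorical probabilities:
  L_1 = 0.35
  L_2 = 0.29
  L_3 = 0.12
  L_4 = 0.23
Odds = (0.10/0.17) × (0.29/0.35) = 0.588235 × 0.828571 ≈ 0.487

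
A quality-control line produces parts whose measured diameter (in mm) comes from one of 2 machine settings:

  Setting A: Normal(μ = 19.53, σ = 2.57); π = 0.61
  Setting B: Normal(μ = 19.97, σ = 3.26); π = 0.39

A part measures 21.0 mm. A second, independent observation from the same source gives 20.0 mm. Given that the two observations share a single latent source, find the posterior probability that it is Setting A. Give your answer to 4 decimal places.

0.6884

The responsibility of component k is w_k f_k(x) divided by Σ_j w_j f_j(x).
Since both observations come from the same component, the likelihood for component k is f_k(x₁)·f_k(x₂).
  p_A = [(1/(2.57·√(2π)))·exp(−(21.0−19.53)²/(2·2.57²)) = 0.155230·exp(-0.16358) = 0.131806] × [0.152656] = 0.0201209
  p_B = [(1/(3.26·√(2π)))·exp(−(21.0−19.97)²/(2·3.26²)) = 0.122375·exp(-0.04991) = 0.116417] × [0.12237] = 0.0142459
Unnormalised posteriors:
  w_A·p_A = 0.61 × 0.0201209 = 0.0122738
  w_B·p_B = 0.39 × 0.0142459 = 0.0055559
Sum: 0.0122738 + 0.0055559 = 0.0178297
P(Setting A | x₁, x₂) ≈ 0.6884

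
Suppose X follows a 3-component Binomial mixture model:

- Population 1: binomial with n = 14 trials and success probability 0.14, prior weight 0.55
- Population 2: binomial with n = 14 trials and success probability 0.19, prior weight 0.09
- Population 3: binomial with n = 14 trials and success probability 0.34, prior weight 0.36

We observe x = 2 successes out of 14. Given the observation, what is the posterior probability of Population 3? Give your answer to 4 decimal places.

Apply Bayes' rule: the posterior for each component is proportional to its prior times its likelihood at x.
Evaluate each component's likelihood at the observed value:
  f_1 = C(14,2)·0.14^2·0.86^12 = 91·0.0196·0.163675 = 0.29193
  f_2 = C(14,2)·0.19^2·0.81^12 = 91·0.0361·0.0797664 = 0.262041
  f_3 = C(14,2)·0.34^2·0.66^12 = 91·0.1156·0.00683168 = 0.0718665
Weight by the priors:
  P(Z=1)·f_1 = 0.55 × 0.29193 = 0.160562
  P(Z=2)·f_2 = 0.09 × 0.262041 = 0.0235837
  P(Z=3)·f_3 = 0.36 × 0.0718665 = 0.0258719
Marginal: 0.160562 + 0.0235837 + 0.0258719 = 0.210017
P(Population 3 | x) = 0.0258719 / 0.210017 ≈ 0.1232

0.1232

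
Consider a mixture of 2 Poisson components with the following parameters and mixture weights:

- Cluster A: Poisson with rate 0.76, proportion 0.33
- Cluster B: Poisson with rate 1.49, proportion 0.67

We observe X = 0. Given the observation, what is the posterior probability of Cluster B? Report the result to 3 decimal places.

P(component k | x) = w_k·f_k(x) / marginal(x), where marginal(x) = Σ_j w_j·f_j(x).
Poisson probabilities:
  L_A = e^(−0.76)·0.76^0/0! = 0.467666
  L_B = e^(−1.49)·1.49^0/0! = 0.225373
Multiply by the mixture weights:
  w_A·L_A = 0.33 × 0.467666 = 0.15433
  w_B·L_B = 0.67 × 0.225373 = 0.151
Denominator: 0.15433 + 0.151 = 0.30533
P(Cluster B | 0) = 0.151 / 0.30533 ≈ 0.495

0.495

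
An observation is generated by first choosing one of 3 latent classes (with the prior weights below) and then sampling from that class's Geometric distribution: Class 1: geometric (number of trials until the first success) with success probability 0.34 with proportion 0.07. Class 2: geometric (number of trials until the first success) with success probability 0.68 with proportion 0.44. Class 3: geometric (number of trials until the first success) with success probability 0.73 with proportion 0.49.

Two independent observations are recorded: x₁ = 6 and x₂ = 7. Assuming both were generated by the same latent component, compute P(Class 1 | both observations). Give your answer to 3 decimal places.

0.990

P(component k | x) = π_k·f_k(x) / marginal(x), where marginal(x) = Σ_j π_j·f_j(x).
Since both observations come from the same component, the likelihood for component k is f_k(x₁)·f_k(x₂).
  f_1 = [0.34·(1−0.34)^5 = 0.34·0.125233 = 0.0425793] × [0.0281023] = 0.00119658
  f_2 = [0.68·(1−0.68)^5 = 0.68·0.00335544 = 0.0022817] × [0.000730144] = 1.66597e-06
  f_3 = [0.73·(1−0.73)^5 = 0.73·0.00143489 = 0.00104747] × [0.000282817] = 2.96242e-07
Prior × likelihood for each component:
  π_1·f_1 = 0.07 × 0.00119658 = 8.37605e-05
  π_2·f_2 = 0.44 × 1.66597e-06 = 7.33027e-07
  π_3·f_3 = 0.49 × 2.96242e-07 = 1.45159e-07
Normaliser: 8.37605e-05 + 7.33027e-07 + 1.45159e-07 = 8.46387e-05
So the posterior for Class 1 is 8.37605e-05 / 8.46387e-05 ≈ 0.990.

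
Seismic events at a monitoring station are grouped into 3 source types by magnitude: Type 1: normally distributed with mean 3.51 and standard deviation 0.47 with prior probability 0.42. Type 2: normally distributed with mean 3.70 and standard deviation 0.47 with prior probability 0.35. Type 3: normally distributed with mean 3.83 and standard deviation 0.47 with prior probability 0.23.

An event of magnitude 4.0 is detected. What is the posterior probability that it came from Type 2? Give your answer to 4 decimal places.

0.3833

The responsibility of component k is w_k f_k(x) divided by Σ_j w_j f_j(x).
Component likelihoods at x = 4.0:
  f_1 = (1/(0.47·√(2π)))·exp(−(4.0−3.51)²/(2·0.47²)) = 0.848813·exp(-0.54346) = 0.492937
  f_2 = (1/(0.47·√(2π)))·exp(−(4.0−3.70)²/(2·0.47²)) = 0.848813·exp(-0.20371) = 0.692375
  f_3 = (1/(0.47·√(2π)))·exp(−(4.0−3.83)²/(2·0.47²)) = 0.848813·exp(-0.06541) = 0.795066
Multiply by the mixture weights:
  w_1·f_1 = 0.42 × 0.492937 = 0.207033
  w_2·f_2 = 0.35 × 0.692375 = 0.242331
  w_3·f_3 = 0.23 × 0.795066 = 0.182865
Evidence: 0.207033 + 0.242331 + 0.182865 = 0.63223
P(Type 2 | the observation) ≈ 0.3833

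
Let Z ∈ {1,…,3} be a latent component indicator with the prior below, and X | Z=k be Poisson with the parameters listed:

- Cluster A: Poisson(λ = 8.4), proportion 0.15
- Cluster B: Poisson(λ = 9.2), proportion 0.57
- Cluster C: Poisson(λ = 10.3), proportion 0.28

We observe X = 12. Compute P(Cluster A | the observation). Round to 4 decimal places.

0.1074

By Bayes' theorem, P(k | x) = P(Z=k) f_k(x) / Σ_j P(Z=j) f_j(x).
Component likelihoods at x = 12:
  L_A = 0.057935
  L_B = 0.0775546
  L_C = 0.10011
Prior × likelihood for each component:
  P(Z=A)·L_A = 0.15 × 0.057935 = 0.00869025
  P(Z=B)·L_B = 0.57 × 0.0775546 = 0.0442061
  P(Z=C)·L_C = 0.28 × 0.10011 = 0.0280307
Marginal: 0.00869025 + 0.0442061 + 0.0280307 = 0.0809271
Responsibility of Cluster A: 0.00869025 / 0.0809271 ≈ 0.1074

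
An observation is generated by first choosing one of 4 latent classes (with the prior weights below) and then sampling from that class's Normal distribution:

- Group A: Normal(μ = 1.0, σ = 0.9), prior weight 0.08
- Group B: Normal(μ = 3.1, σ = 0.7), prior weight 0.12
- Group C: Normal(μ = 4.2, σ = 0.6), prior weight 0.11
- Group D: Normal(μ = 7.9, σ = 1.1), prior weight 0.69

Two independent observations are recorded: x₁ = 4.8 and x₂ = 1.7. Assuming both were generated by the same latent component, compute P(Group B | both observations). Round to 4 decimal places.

0.9768

Apply Bayes' rule: the posterior for each component is proportional to its prior times its likelihood at x.
Since both observations come from the same component, the likelihood for component k is f_k(x₁)·f_k(x₂).
  p_A = [5.96415e-05] × [0.327572] = 1.95369e-05
  p_B = [0.0298598] × [0.07713] = 0.00230308
  p_C = [0.403285] × [0.000112938] = 4.55463e-05
  p_D = [0.00683757] × [4.582e-08] = 3.13297e-10
Multiply by the mixture weights:
  w_A·p_A = 0.08 × 1.95369e-05 = 1.56295e-06
  w_B·p_B = 0.12 × 0.00230308 = 0.00027637
  w_C·p_C = 0.11 × 4.55463e-05 = 5.01009e-06
  w_D·p_D = 0.69 × 3.13297e-10 = 2.16175e-10
Sum: 1.56295e-06 + 0.00027637 + 5.01009e-06 + 2.16175e-10 = 0.000282943
So the posterior for Group B is 0.00027637 / 0.000282943 ≈ 0.9768.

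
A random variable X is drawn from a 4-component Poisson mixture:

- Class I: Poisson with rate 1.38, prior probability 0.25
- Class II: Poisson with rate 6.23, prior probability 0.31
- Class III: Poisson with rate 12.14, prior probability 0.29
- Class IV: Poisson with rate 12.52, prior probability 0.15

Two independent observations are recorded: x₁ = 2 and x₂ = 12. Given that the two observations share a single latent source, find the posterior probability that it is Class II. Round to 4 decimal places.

0.9029

By Bayes' theorem, P(k | x) = w_k f_k(x) / Σ_j w_j f_j(x).
Since both observations come from the same component, the likelihood for component k is f_k(x₁)·f_k(x₂).
  p_I = [0.239553] × [2.50545e-08] = 6.00188e-09
  p_II = [0.0382201] × [0.0140561] = 0.000537225
  p_III = [0.000393616] × [0.114275] = 4.49805e-05
  p_IV = [0.000286294] × [0.113122] = 3.23862e-05
Weight by the priors:
  w_I·p_I = 0.25 × 6.00188e-09 = 1.50047e-09
  w_II·p_II = 0.31 × 0.000537225 = 0.00016654
  w_III·p_III = 0.29 × 4.49805e-05 = 1.30444e-05
  w_IV·p_IV = 0.15 × 3.23862e-05 = 4.85793e-06
Evidence: 1.50047e-09 + 0.00016654 + 1.30444e-05 + 4.85793e-06 = 0.000184444
So the posterior for Class II is 0.00016654 / 0.000184444 ≈ 0.9029.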